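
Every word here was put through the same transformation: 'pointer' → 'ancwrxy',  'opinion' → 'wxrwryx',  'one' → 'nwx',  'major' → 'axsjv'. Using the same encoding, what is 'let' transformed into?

cnu

The output letters match the input read backwards, each shifted +9: pointer reversed is retniop. Two steps: reverse the string, then apply a Caesar shift of +9.
For let: reverse → tel; then shift: t+9=c, e+9=n, l+9=u.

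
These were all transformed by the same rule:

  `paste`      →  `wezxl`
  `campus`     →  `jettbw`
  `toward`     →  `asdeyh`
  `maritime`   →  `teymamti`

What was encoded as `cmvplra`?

violent

Shifts by position in paste: pos 0: p→w (+7), pos 1: a→e (+4), pos 2: s→z (+7), pos 3: t→x (+4) — repeating every 2. The shifts repeat in a cycle of length 2: positions 0,1,… shift by +7, +4, then the pattern repeats.
Reversing it on cmvplra: c−7=v, m−4=i, v−7=o, p−4=l, l−7=e, r−4=n, a−7=t.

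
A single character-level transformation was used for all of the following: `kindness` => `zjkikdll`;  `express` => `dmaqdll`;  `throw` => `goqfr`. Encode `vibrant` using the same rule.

wjsqxkg

Treating letters as 0–25, the rule is x ↦ 21x + 23 (mod 26).
Applying it to vibrant: v(21)→21·21+23≡22=w; i(8)→21·8+23≡9=j; b(1)→21·1+23≡18=s; r(17)→21·17+23≡16=q; a(0)→21·0+23≡23=x; n(13)→21·13+23≡10=k; t(19)→21·19+23≡6=g (all mod 26).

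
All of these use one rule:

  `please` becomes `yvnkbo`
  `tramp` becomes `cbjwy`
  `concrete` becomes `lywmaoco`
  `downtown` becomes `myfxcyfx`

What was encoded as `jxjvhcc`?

analyst

A repeating key of period 2 is used — shifts +9, +10 over and over.
Undoing it on jxjvhcc: j−9=a, x−10=n, j−9=a, v−10=l, h−9=y, c−10=s, c−9=t.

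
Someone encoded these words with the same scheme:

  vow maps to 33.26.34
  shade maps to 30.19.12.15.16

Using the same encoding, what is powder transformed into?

27.26.34.15.16.29

The number is (letter's place in the alphabet, a=1) + 11.
For powder: p=16→27, o=15→26, w=23→34, d=4→15, e=5→16, r=18→29.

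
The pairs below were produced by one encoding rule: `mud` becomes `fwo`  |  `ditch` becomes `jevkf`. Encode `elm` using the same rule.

The output letters match the input read backwards, each shifted +2: mud reversed is dum. Read the word backwards and shift each letter +2.
On elm: reverse → mle; then shift: m+2=o, l+2=n, e+2=g.

ong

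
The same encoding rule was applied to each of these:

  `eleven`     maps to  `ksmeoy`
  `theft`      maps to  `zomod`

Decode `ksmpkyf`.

The shift increases by 1 at each position, starting from +6: 6, 7, 8, ….
Decoding ksmpkyf: k−6=e, s−7=l, m−8=e, p−9=g, k−10=a, y−11=n, f−12=t.

elegant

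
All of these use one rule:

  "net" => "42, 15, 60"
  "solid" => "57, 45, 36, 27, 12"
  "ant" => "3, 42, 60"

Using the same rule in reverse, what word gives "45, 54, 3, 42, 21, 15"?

orange

With a=1..z=26, the number is 3·pos.
Undoing it on 45, 54, 3, 42, 21, 15: 45→(45−0)÷3=15=o, 54→(54−0)÷3=18=r, 3→(3−0)÷3=1=a, 42→(42−0)÷3=14=n, 21→(21−0)÷3=7=g, 15→(15−0)÷3=5=e.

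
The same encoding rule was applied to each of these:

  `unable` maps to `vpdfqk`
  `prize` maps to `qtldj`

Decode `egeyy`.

debut

In unable: u→v is +1, n→p is +2, a→d is +3, b→f is +4 — the shift increases by 1 each position. Each letter shifts forward by (position + 1), i.e. 1, 2, 3, … — the shift grows by one for each successive letter.
Undoing it on egeyy: e−1=d, g−2=e, e−3=b, y−4=u, y−5=t.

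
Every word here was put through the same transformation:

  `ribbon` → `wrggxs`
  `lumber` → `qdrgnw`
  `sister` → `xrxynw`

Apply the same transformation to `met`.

The shift depends on letter class: consonant r→w is +5, but vowel i→r is +9. The rule splits by letter class: vowels +9, consonants +5.
For met: m(cons)+5=r, e(vowel)+9=n, t(cons)+5=y.

rny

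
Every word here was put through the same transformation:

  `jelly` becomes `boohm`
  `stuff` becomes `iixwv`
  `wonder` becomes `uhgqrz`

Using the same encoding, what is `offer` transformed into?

uhiir

The output letters match the input read backwards, each shifted +3: jelly reversed is yllej. The word is reversed, then every letter is shifted forward by 3.
For offer: reverse → reffo; then shift: r+3=u, e+3=h, f+3=i, f+3=i, o+3=r.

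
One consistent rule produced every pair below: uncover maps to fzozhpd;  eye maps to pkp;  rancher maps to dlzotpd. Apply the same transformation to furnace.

The shift depends on letter class: consonant n→z is +12, but vowel u→f is +11. The rule splits by letter class: vowels +11, consonants +12.
Applying it to furnace: f(cons)+12=r, u(vowel)+11=f, r(cons)+12=d, n(cons)+12=z, a(vowel)+11=l, c(cons)+12=o, e(vowel)+11=p.

rfdzlop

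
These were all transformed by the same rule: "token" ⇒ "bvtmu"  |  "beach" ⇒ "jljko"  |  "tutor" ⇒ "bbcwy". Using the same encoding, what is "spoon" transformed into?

Shifts by position in token: pos 0: t→b (+8), pos 1: o→v (+7), pos 2: k→t (+9), pos 3: e→m (+8), pos 4: n→u (+7) — repeating every 3. It's a Vigenère-style cipher with numeric key [8,7,9]: position i shifts by key[i mod 3].
For spoon: s+8=a, p+7=w, o+9=x, o+8=w, n+7=u.

awxwu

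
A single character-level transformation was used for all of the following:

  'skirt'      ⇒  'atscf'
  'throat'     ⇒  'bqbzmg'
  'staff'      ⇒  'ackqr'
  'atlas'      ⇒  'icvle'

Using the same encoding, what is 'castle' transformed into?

kjcexr

In skirt: s→a is +8, k→t is +9, i→s is +10, r→c is +11 — the shift increases by 1 each position. Letter i (0-indexed) is shifted by i+8, so successive shifts are 8, 9, 10, ….
Applying it to castle: c+8=k, a+9=j, s+10=c, t+11=e, l+12=x, e+13=r.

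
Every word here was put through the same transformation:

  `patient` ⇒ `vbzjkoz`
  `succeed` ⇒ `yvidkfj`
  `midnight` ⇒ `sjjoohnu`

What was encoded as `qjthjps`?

kingdom

Shifts by position in patient: pos 0: p→v (+6), pos 1: a→b (+1), pos 2: t→z (+6), pos 3: i→j (+1) — repeating every 2. The shifts repeat in a cycle of length 2: positions 0,1,… shift by +6, +1, then the pattern repeats.
Undoing it on qjthjps: q−6=k, j−1=i, t−6=n, h−1=g, j−6=d, p−1=o, s−6=m.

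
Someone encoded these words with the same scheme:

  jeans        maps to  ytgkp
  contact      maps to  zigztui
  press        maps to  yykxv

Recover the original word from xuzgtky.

The output letters match the input read backwards, each shifted +6: jeans reversed is snaej. Two steps: reverse the string, then apply a Caesar shift of +6.
Decoding xuzgtky: shift back: x−6=r, u−6=o, z−6=t, g−6=a, t−6=n, k−6=e, y−6=s → rotanes; then reverse → senator.

senator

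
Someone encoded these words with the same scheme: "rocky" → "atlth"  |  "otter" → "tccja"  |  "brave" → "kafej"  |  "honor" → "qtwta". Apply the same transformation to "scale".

blfuj

The shift depends on letter class: consonant r→a is +9, but vowel o→t is +5. Vowels shift forward by 5 and consonants shift forward by 9.
Applying it to scale: s(cons)+9=b, c(cons)+9=l, a(vowel)+5=f, l(cons)+9=u, e(vowel)+5=j.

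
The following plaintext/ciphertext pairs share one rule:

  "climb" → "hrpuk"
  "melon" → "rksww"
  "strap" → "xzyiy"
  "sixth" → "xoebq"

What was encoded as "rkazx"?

metro

Each letter shifts forward by (position + 5), i.e. 5, 6, 7, … — the shift grows by one for each successive letter.
Undoing it on rkazx: r−5=m, k−6=e, a−7=t, z−8=r, x−9=o.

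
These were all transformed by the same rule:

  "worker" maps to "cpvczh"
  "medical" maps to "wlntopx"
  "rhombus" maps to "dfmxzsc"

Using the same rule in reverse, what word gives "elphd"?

sweat

The output letters match the input read backwards, each shifted +11: worker reversed is rekrow. Two steps: reverse the string, then apply a Caesar shift of +11.
Reversing it on elphd: shift back: e−11=t, l−11=a, p−11=e, h−11=w, d−11=s → taews; then reverse → sweat.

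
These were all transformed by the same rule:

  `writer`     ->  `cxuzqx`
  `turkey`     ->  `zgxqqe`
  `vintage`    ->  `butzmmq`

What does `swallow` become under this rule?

Two shifts are in play — +12 for a/e/i/o/u, +6 for every other letter.
Applying it to swallow: s(cons)+6=y, w(cons)+6=c, a(vowel)+12=m, l(cons)+6=r, l(cons)+6=r, o(vowel)+12=a, w(cons)+6=c.

ycmrrac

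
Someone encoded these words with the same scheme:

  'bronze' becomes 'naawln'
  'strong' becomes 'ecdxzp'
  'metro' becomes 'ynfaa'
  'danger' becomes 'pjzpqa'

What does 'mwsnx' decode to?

angel

Shifts by position in bronze: pos 0: b→n (+12), pos 1: r→a (+9), pos 2: o→a (+12), pos 3: n→w (+9) — repeating every 2. A repeating key of period 2 is used — shifts +12, +9 over and over.
Decoding mwsnx: m−12=a, w−9=n, s−12=g, n−9=e, x−12=l.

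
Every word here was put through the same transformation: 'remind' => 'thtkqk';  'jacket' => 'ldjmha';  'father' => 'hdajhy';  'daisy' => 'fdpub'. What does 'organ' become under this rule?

quncq

Shifts by position in remind: pos 0: r→t (+2), pos 1: e→h (+3), pos 2: m→t (+7), pos 3: i→k (+2), pos 4: n→q (+3), pos 5: d→k (+7) — repeating every 3. It's a Vigenère-style cipher with numeric key [2,3,7]: position i shifts by key[i mod 3].
Applying it to organ: o+2=q, r+3=u, g+7=n, a+2=c, n+3=q.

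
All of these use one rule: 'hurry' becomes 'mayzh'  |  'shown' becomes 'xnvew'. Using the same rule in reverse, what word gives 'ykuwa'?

In hurry: h→m is +5, u→a is +6, r→y is +7, r→z is +8 — the shift increases by 1 each position. Each letter shifts forward by (position + 5), i.e. 5, 6, 7, … — the shift grows by one for each successive letter.
Reversing it on ykuwa: y−5=t, k−6=e, u−7=n, w−8=o, a−9=r.

tenor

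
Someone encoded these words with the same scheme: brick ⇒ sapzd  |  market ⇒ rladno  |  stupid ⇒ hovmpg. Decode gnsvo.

b(1)→s(18) and r(17)→a(0) fit y≡7x+11 (mod 26); the inverse of 7 mod 26 is 15. Each letter's alphabet position (a=0..z=25) is mapped through 7·x+11 mod 26 — an affine cipher.
Undoing it on gnsvo: g(6)→15·(6−11)≡3=d; n(13)→15·(13−11)≡4=e; s(18)→15·(18−11)≡1=b; v(21)→15·(21−11)≡20=u; o(14)→15·(14−11)≡19=t (all mod 26).

debut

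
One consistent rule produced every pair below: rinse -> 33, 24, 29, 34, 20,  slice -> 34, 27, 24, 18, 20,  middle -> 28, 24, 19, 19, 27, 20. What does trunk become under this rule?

r is letter #18 and maps to 33: an offset of 15. Each letter is replaced by its alphabet position (a=1..z=26) + 15.
Applying it to trunk: t=20→35, r=18→33, u=21→36, n=14→29, k=11→26.

35, 33, 36, 29, 26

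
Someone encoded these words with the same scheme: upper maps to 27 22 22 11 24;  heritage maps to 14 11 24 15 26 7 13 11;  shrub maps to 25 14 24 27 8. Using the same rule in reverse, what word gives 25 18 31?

u is letter #21 and maps to 27: an offset of 6. The number is (letter's place in the alphabet, a=1) + 6.
Undoing it on 25 18 31: 25→(25−6)÷1=19=s, 18→(18−6)÷1=12=l, 31→(31−6)÷1=25=y.

sly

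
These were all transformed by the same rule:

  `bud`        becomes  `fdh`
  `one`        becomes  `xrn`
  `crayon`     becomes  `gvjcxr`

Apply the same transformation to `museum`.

qdwndq

The rule splits by letter class: vowels +9, consonants +4.
For museum: m(cons)+4=q, u(vowel)+9=d, s(cons)+4=w, e(vowel)+9=n, u(vowel)+9=d, m(cons)+4=q.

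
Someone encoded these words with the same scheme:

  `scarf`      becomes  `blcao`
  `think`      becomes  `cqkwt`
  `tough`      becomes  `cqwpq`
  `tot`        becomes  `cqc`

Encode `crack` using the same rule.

laclt

The shift depends on letter class: consonant s→b is +9, but vowel a→c is +2. Vowels shift forward by 2 and consonants shift forward by 9.
Applying it to crack: c(cons)+9=l, r(cons)+9=a, a(vowel)+2=c, c(cons)+9=l, k(cons)+9=t.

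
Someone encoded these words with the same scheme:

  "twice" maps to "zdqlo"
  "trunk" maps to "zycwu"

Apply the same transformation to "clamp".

isivz

In twice: t→z is +6, w→d is +7, i→q is +8, c→l is +9 — the shift increases by 1 each position. Letter i (0-indexed) is shifted by i+6, so successive shifts are 6, 7, 8, ….
Applying it to clamp: c+6=i, l+7=s, a+8=i, m+9=v, p+10=z.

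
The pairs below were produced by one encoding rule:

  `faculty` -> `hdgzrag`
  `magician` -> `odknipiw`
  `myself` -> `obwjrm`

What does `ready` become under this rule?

The shift increases by 1 at each position, starting from +2: 2, 3, 4, ….
For ready: r+2=t, e+3=h, a+4=e, d+5=i, y+6=e.

theie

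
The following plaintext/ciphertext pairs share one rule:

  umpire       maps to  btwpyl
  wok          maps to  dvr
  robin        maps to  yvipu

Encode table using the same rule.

Compare letters: u→b is +7, m→t is +7, p→w is +7 — a constant shift. It's a constant shift of +7 (ROT7).
On table: t+7=a, a+7=h, b+7=i, l+7=s, e+7=l.

ahisl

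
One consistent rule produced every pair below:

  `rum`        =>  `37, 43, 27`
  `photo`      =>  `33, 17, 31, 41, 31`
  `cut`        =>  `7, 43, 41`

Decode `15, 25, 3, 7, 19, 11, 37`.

r(#18)→37 and u(#21)→43: differences scale by 2, so n = 2·pos + 1. With a=1..z=26, the number is 2·pos + 1.
Decoding 15, 25, 3, 7, 19, 11, 37: 15→(15−1)÷2=7=g, 25→(25−1)÷2=12=l, 3→(3−1)÷2=1=a, 7→(7−1)÷2=3=c, 19→(19−1)÷2=9=i, 11→(11−1)÷2=5=e, 37→(37−1)÷2=18=r.

glacier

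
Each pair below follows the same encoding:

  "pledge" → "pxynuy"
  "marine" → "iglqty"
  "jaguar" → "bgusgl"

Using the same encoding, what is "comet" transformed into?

ceiyh

This is an affine cipher: with a=0,…,z=25, each position x becomes (11x+6) mod 26.
Applying it to comet: c(2)→11·2+6≡2=c; o(14)→11·14+6≡4=e; m(12)→11·12+6≡8=i; e(4)→11·4+6≡24=y; t(19)→11·19+6≡7=h (all mod 26).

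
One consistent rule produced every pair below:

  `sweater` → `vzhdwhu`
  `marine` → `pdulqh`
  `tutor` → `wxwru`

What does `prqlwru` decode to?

monitor

Compare letters: s→v is +3, w→z is +3, e→h is +3 — a constant shift. Every letter moves 3 places later in the alphabet, wrapping around z→a.
Reversing it on prqlwru: p−3=m, r−3=o, q−3=n, l−3=i, w−3=t, r−3=o, u−3=r.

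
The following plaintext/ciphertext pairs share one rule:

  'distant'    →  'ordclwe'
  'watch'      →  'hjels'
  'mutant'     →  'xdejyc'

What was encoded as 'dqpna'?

Shifts by position in distant: pos 0: d→o (+11), pos 1: i→r (+9), pos 2: s→d (+11), pos 3: t→c (+9) — repeating every 2. It's a Vigenère-style cipher with numeric key [11,9]: position i shifts by key[i mod 2].
Undoing it on dqpna: d−11=s, q−9=h, p−11=e, n−9=e, a−11=p.

sheep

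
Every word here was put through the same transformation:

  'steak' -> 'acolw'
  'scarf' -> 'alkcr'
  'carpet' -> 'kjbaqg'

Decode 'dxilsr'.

voyage

In steak: s→a is +8, t→c is +9, e→o is +10, a→l is +11 — the shift increases by 1 each position. Letter i (0-indexed) is shifted by i+8, so successive shifts are 8, 9, 10, ….
Reversing it on dxilsr: d−8=v, x−9=o, i−10=y, l−11=a, s−12=g, r−13=e.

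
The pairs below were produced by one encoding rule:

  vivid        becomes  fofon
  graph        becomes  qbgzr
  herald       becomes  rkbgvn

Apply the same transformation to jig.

Two shifts are in play — +6 for a/e/i/o/u, +10 for every other letter.
For jig: j(cons)+10=t, i(vowel)+6=o, g(cons)+10=q.

toq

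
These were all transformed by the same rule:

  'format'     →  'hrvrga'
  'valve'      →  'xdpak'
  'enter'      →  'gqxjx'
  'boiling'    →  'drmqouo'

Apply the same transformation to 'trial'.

vumfr

Each letter shifts forward by (position + 2), i.e. 2, 3, 4, … — the shift grows by one for each successive letter.
Applying it to trial: t+2=v, r+3=u, i+4=m, a+5=f, l+6=r.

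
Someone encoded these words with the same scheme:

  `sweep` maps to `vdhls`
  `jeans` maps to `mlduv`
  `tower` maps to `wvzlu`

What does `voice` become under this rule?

Shifts by position in sweep: pos 0: s→v (+3), pos 1: w→d (+7), pos 2: e→h (+3), pos 3: e→l (+7) — repeating every 2. It's a Vigenère-style cipher with numeric key [3,7]: position i shifts by key[i mod 2].
For voice: v+3=y, o+7=v, i+3=l, c+7=j, e+3=h.

yvljh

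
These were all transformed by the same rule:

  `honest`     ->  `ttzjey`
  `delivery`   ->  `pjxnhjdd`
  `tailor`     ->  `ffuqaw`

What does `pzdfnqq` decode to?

Shifts by position in honest: pos 0: h→t (+12), pos 1: o→t (+5), pos 2: n→z (+12), pos 3: e→j (+5) — repeating every 2. The shifts repeat in a cycle of length 2: positions 0,1,… shift by +12, +5, then the pattern repeats.
Decoding pzdfnqq: p−12=d, z−5=u, d−12=r, f−5=a, n−12=b, q−5=l, q−12=e.

durable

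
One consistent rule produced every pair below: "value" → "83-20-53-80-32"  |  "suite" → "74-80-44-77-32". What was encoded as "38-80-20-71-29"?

With a=1..z=26, the number is 3·pos + 17.
Undoing it on 38-80-20-71-29: 38→(38−17)÷3=7=g, 80→(80−17)÷3=21=u, 20→(20−17)÷3=1=a, 71→(71−17)÷3=18=r, 29→(29−17)÷3=4=d.

guard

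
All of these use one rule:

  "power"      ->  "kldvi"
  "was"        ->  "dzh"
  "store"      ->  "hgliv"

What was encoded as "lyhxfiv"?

Each pair mirrors across the alphabet (p↔k, o↔l, w↔d): positions sum to 25. Each letter is replaced by its mirror in the alphabet: a↔z, b↔y, c↔x, and so on (the Atbash cipher).
Decoding lyhxfiv: l↔o, y↔b, h↔s, x↔c, f↔u, i↔r, v↔e.

obscure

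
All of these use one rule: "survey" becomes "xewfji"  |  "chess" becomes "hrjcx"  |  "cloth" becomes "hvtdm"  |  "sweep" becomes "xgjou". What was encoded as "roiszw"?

Shifts by position in survey: pos 0: s→x (+5), pos 1: u→e (+10), pos 2: r→w (+5), pos 3: v→f (+10) — repeating every 2. A repeating key of period 2 is used — shifts +5, +10 over and over.
Decoding roiszw: r−5=m, o−10=e, i−5=d, s−10=i, z−5=u, w−10=m.

medium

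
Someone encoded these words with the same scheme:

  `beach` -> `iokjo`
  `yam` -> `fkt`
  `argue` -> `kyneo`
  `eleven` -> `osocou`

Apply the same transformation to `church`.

The shift depends on letter class: consonant b→i is +7, but vowel e→o is +10. Vowels shift forward by 10 and consonants shift forward by 7.
For church: c(cons)+7=j, h(cons)+7=o, u(vowel)+10=e, r(cons)+7=y, c(cons)+7=j, h(cons)+7=o.

joeyjo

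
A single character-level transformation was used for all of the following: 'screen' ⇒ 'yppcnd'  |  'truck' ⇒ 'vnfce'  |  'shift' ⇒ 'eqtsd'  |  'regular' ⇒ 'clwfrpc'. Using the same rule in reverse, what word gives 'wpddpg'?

The output letters match the input read backwards, each shifted +11: screen reversed is neercs. Two steps: reverse the string, then apply a Caesar shift of +11.
Decoding wpddpg: shift back: w−11=l, p−11=e, d−11=s, d−11=s, p−11=e, g−11=v → lessev; then reverse → vessel.

vessel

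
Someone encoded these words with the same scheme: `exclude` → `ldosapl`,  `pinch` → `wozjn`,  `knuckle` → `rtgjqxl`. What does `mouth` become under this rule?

tugan

The shifts repeat in a cycle of length 3: positions 0,1,… shift by +7, +6, +12, then the pattern repeats.
On mouth: m+7=t, o+6=u, u+12=g, t+7=a, h+6=n.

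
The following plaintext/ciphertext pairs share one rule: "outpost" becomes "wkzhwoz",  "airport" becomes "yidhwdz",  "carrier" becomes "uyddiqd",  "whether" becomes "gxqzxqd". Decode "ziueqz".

o(14)→w(22) and u(20)→k(10) fit y≡11x+24 (mod 26); the inverse of 11 mod 26 is 19. This is an affine cipher: with a=0,…,z=25, each position x becomes (11x+24) mod 26.
Reversing it on ziueqz: z(25)→19·(25−24)≡19=t; i(8)→19·(8−24)≡8=i; u(20)→19·(20−24)≡2=c; e(4)→19·(4−24)≡10=k; q(16)→19·(16−24)≡4=e; z(25)→19·(25−24)≡19=t (all mod 26).

ticket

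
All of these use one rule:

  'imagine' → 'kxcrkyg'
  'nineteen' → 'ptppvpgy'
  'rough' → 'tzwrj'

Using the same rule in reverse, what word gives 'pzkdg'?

Shifts by position in imagine: pos 0: i→k (+2), pos 1: m→x (+11), pos 2: a→c (+2), pos 3: g→r (+11) — repeating every 2. A repeating key of period 2 is used — shifts +2, +11 over and over.
Decoding pzkdg: p−2=n, z−11=o, k−2=i, d−11=s, g−2=e.

noise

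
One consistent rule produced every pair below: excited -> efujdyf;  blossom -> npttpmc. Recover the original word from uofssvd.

The output letters match the input read backwards, each shifted +1: excited reversed is deticxe. Read the word backwards and shift each letter +1.
Undoing it on uofssvd: shift back: u−1=t, o−1=n, f−1=e, s−1=r, s−1=r, v−1=u, d−1=c → tnerruc; then reverse → current.

current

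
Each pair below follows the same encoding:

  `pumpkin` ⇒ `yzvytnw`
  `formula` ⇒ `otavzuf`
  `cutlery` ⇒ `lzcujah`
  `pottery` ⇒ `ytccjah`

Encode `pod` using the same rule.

ytm

The shift depends on letter class: consonant p→y is +9, but vowel u→z is +5. Vowels shift forward by 5 and consonants shift forward by 9.
For pod: p(cons)+9=y, o(vowel)+5=t, d(cons)+9=m.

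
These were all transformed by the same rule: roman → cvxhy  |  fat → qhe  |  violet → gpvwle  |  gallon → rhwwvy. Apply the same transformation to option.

The shift depends on letter class: consonant r→c is +11, but vowel o→v is +7. Vowels shift forward by 7 and consonants shift forward by 11.
On option: o(vowel)+7=v, p(cons)+11=a, t(cons)+11=e, i(vowel)+7=p, o(vowel)+7=v, n(cons)+11=y.

vaepvy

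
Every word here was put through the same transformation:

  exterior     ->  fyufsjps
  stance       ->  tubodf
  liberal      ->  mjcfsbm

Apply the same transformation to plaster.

qmbtufs

This is a Caesar cipher with shift 1.
Applying it to plaster: p+1=q, l+1=m, a+1=b, s+1=t, t+1=u, e+1=f, r+1=s.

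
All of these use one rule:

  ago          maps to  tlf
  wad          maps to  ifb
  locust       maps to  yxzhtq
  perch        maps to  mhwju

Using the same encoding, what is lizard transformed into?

The output letters match the input read backwards, each shifted +5: ago reversed is oga. Two steps: reverse the string, then apply a Caesar shift of +5.
For lizard: reverse → drazil; then shift: d+5=i, r+5=w, a+5=f, z+5=e, i+5=n, l+5=q.

iwfenq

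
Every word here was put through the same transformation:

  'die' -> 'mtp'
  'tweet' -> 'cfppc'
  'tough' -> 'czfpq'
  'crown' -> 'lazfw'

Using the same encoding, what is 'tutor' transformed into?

cfcza

The shift depends on letter class: consonant d→m is +9, but vowel i→t is +11. Vowels shift forward by 11 and consonants shift forward by 9.
For tutor: t(cons)+9=c, u(vowel)+11=f, t(cons)+9=c, o(vowel)+11=z, r(cons)+9=a.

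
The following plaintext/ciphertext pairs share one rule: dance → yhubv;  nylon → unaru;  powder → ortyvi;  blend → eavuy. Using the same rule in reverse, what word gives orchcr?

d(3)→y(24) and a(0)→h(7) fit y≡23x+7 (mod 26); the inverse of 23 mod 26 is 17. Treating letters as 0–25, the rule is x ↦ 23x + 7 (mod 26).
Decoding orchcr: o(14)→17·(14−7)≡15=p; r(17)→17·(17−7)≡14=o; c(2)→17·(2−7)≡19=t; h(7)→17·(7−7)≡0=a; c(2)→17·(2−7)≡19=t; r(17)→17·(17−7)≡14=o (all mod 26).

potato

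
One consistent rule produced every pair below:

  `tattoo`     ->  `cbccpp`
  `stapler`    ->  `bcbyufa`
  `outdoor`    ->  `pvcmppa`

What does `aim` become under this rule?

The shift depends on letter class: consonant t→c is +9, but vowel a→b is +1. The rule splits by letter class: vowels +1, consonants +9.
Applying it to aim: a(vowel)+1=b, i(vowel)+1=j, m(cons)+9=v.

bjv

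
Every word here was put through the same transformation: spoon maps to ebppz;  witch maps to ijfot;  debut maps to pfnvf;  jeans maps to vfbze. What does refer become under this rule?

dfrfd

The shift depends on letter class: consonant s→e is +12, but vowel o→p is +1. Vowels shift forward by 1 and consonants shift forward by 12.
On refer: r(cons)+12=d, e(vowel)+1=f, f(cons)+12=r, e(vowel)+1=f, r(cons)+12=d.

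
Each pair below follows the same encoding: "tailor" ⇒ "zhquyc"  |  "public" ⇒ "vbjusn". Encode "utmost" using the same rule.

In tailor: t→z is +6, a→h is +7, i→q is +8, l→u is +9 — the shift increases by 1 each position. Letter i (0-indexed) is shifted by i+6, so successive shifts are 6, 7, 8, ….
For utmost: u+6=a, t+7=a, m+8=u, o+9=x, s+10=c, t+11=e.

aauxce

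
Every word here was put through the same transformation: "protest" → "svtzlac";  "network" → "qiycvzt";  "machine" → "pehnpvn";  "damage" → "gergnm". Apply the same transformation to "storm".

Letter i (0-indexed) is shifted by i+3, so successive shifts are 3, 4, 5, ….
On storm: s+3=v, t+4=x, o+5=t, r+6=x, m+7=t.

vxtxt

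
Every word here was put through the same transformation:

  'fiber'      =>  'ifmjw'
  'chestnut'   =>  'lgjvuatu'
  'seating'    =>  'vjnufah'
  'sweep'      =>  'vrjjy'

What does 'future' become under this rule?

f(5)→i(8) and i(8)→f(5) fit y≡25x+13 (mod 26); the inverse of 25 mod 26 is 25. Treating letters as 0–25, the rule is x ↦ 25x + 13 (mod 26).
Applying it to future: f(5)→25·5+13≡8=i; u(20)→25·20+13≡19=t; t(19)→25·19+13≡20=u; u(20)→25·20+13≡19=t; r(17)→25·17+13≡22=w; e(4)→25·4+13≡9=j (all mod 26).

itutwj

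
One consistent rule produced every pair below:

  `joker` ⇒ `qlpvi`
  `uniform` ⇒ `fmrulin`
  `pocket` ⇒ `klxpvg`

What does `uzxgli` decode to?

factor

This is the alphabet-reversal cipher (Atbash): a becomes z, b becomes y, etc.
Undoing it on uzxgli: u↔f, z↔a, x↔c, g↔t, l↔o, i↔r.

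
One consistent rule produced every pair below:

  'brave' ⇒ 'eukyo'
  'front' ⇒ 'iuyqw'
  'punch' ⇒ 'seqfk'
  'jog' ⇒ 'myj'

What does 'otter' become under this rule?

The shift depends on letter class: consonant b→e is +3, but vowel a→k is +10. The rule splits by letter class: vowels +10, consonants +3.
On otter: o(vowel)+10=y, t(cons)+3=w, t(cons)+3=w, e(vowel)+10=o, r(cons)+3=u.

ywwou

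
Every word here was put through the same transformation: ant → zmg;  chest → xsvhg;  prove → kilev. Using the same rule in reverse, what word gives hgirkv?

Each pair mirrors across the alphabet (a↔z, n↔m, t↔g): positions sum to 25. Letters are reflected about the middle of the alphabet (position → 25−position): Atbash.
Decoding hgirkv: h↔s, g↔t, i↔r, r↔i, k↔p, v↔e.

stripe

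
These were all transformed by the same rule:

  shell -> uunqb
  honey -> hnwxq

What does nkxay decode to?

probe

The output letters match the input read backwards, each shifted +9: shell reversed is llehs. Two steps: reverse the string, then apply a Caesar shift of +9.
Undoing it on nkxay: shift back: n−9=e, k−9=b, x−9=o, a−9=r, y−9=p → eborp; then reverse → probe.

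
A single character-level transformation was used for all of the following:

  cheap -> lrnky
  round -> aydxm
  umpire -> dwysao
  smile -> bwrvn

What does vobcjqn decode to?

message

It's a Vigenère-style cipher with numeric key [9,10]: position i shifts by key[i mod 2].
Decoding vobcjqn: v−9=m, o−10=e, b−9=s, c−10=s, j−9=a, q−10=g, n−9=e.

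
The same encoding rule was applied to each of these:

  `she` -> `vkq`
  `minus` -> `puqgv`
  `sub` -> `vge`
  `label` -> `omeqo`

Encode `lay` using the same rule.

omb

The shift depends on letter class: consonant s→v is +3, but vowel e→q is +12. Two shifts are in play — +12 for a/e/i/o/u, +3 for every other letter.
Applying it to lay: l(cons)+3=o, a(vowel)+12=m, y(cons)+3=b.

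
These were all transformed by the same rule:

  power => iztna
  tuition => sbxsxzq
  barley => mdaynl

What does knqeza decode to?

vendor

p(15)→i(8) and o(14)→z(25) fit y≡9x+3 (mod 26); the inverse of 9 mod 26 is 3. Treating letters as 0–25, the rule is x ↦ 9x + 3 (mod 26).
Undoing it on knqeza: k(10)→3·(10−3)≡21=v; n(13)→3·(13−3)≡4=e; q(16)→3·(16−3)≡13=n; e(4)→3·(4−3)≡3=d; z(25)→3·(25−3)≡14=o; a(0)→3·(0−3)≡17=r (all mod 26).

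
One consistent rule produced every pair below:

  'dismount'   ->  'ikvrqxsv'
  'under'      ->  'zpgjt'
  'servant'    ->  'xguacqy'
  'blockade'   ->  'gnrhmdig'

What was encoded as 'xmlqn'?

skill

Shifts by position in dismount: pos 0: d→i (+5), pos 1: i→k (+2), pos 2: s→v (+3), pos 3: m→r (+5), pos 4: o→q (+2), pos 5: u→x (+3) — repeating every 3. The shifts repeat in a cycle of length 3: positions 0,1,… shift by +5, +2, +3, then the pattern repeats.
Undoing it on xmlqn: x−5=s, m−2=k, l−3=i, q−5=l, n−2=l.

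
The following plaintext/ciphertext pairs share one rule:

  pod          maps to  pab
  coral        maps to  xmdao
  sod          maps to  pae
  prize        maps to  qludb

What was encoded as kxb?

The output letters match the input read backwards, each shifted +12: pod reversed is dop. Read the word backwards and shift each letter +12.
Decoding kxb: shift back: k−12=y, x−12=l, b−12=p → ylp; then reverse → ply.

ply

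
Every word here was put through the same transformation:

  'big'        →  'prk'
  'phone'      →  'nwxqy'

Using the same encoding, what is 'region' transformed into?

wxrpna

The word is reversed, then every letter is shifted forward by 9.
For region: reverse → noiger; then shift: n+9=w, o+9=x, i+9=r, g+9=p, e+9=n, r+9=a.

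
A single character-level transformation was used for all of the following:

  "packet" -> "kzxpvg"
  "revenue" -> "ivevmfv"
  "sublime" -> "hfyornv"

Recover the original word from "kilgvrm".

protein

Each pair mirrors across the alphabet (p↔k, a↔z, c↔x): positions sum to 25. This is the alphabet-reversal cipher (Atbash): a becomes z, b becomes y, etc.
Undoing it on kilgvrm: k↔p, i↔r, l↔o, g↔t, v↔e, r↔i, m↔n.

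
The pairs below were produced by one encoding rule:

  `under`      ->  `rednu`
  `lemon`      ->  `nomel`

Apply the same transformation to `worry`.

yrrow

The output letters match the input read backwards: under reversed is rednu. It's just the letters in reverse order.
For worry: reverse → yrrow.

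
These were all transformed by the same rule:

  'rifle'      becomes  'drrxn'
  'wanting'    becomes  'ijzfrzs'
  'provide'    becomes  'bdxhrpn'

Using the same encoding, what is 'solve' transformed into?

The shift depends on letter class: consonant r→d is +12, but vowel i→r is +9. Vowels shift forward by 9 and consonants shift forward by 12.
For solve: s(cons)+12=e, o(vowel)+9=x, l(cons)+12=x, v(cons)+12=h, e(vowel)+9=n.

exxhn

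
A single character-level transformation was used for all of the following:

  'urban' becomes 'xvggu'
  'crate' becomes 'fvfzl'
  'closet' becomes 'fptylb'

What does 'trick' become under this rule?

wvnir

In urban: u→x is +3, r→v is +4, b→g is +5, a→g is +6 — the shift increases by 1 each position. Each letter shifts forward by (position + 3), i.e. 3, 4, 5, … — the shift grows by one for each successive letter.
For trick: t+3=w, r+4=v, i+5=n, c+6=i, k+7=r.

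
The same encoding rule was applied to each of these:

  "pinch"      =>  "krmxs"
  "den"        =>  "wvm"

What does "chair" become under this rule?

Each pair mirrors across the alphabet (p↔k, i↔r, n↔m): positions sum to 25. Letters are reflected about the middle of the alphabet (position → 25−position): Atbash.
On chair: c↔x, h↔s, a↔z, i↔r, r↔i.

xszri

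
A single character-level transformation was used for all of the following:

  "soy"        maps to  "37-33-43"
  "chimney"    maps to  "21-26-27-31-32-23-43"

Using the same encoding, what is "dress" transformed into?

22-36-23-37-37

s is letter #19 and maps to 37: an offset of 18. Each letter is replaced by its alphabet position (a=1..z=26) + 18.
Applying it to dress: d=4→22, r=18→36, e=5→23, s=19→37, s=19→37.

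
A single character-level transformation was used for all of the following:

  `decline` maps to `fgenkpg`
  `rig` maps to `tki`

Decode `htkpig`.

Compare letters: d→f is +2, e→g is +2, c→e is +2 — a constant shift. This is a Caesar cipher with shift 2.
Reversing it on htkpig: h−2=f, t−2=r, k−2=i, p−2=n, i−2=g, g−2=e.

fringe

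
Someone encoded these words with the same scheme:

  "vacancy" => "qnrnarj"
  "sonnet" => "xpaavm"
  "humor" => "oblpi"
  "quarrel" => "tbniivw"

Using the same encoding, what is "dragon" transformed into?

v(21)→q(16) and a(0)→n(13) fit y≡15x+13 (mod 26); the inverse of 15 mod 26 is 7. This is an affine cipher: with a=0,…,z=25, each position x becomes (15x+13) mod 26.
Applying it to dragon: d(3)→15·3+13≡6=g; r(17)→15·17+13≡8=i; a(0)→15·0+13≡13=n; g(6)→15·6+13≡25=z; o(14)→15·14+13≡15=p; n(13)→15·13+13≡0=a (all mod 26).

ginzpa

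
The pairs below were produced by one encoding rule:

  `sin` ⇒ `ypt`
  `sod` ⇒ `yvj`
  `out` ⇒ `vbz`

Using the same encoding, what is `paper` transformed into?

vhvlx

The shift depends on letter class: consonant s→y is +6, but vowel i→p is +7. The rule splits by letter class: vowels +7, consonants +6.
For paper: p(cons)+6=v, a(vowel)+7=h, p(cons)+6=v, e(vowel)+7=l, r(cons)+6=x.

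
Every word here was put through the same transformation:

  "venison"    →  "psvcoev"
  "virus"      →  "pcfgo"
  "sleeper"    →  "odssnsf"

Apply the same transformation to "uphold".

gntedj

v(21)→p(15) and e(4)→s(18) fit y≡9x+8 (mod 26); the inverse of 9 mod 26 is 3. This is an affine cipher: with a=0,…,z=25, each position x becomes (9x+8) mod 26.
For uphold: u(20)→9·20+8≡6=g; p(15)→9·15+8≡13=n; h(7)→9·7+8≡19=t; o(14)→9·14+8≡4=e; l(11)→9·11+8≡3=d; d(3)→9·3+8≡9=j (all mod 26).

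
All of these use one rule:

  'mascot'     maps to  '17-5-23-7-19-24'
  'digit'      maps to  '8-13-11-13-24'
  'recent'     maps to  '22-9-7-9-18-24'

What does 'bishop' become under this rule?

6-13-23-12-19-20

Each letter is replaced by its alphabet position (a=1..z=26) + 4.
Applying it to bishop: b=2→6, i=9→13, s=19→23, h=8→12, o=15→19, p=16→20.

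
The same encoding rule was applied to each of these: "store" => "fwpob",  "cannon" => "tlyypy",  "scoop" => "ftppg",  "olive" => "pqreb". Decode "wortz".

s(18)→f(5) and t(19)→w(22) fit y≡17x+11 (mod 26); the inverse of 17 mod 26 is 23. Each letter's alphabet position (a=0..z=25) is mapped through 17·x+11 mod 26 — an affine cipher.
Undoing it on wortz: w(22)→23·(22−11)≡19=t; o(14)→23·(14−11)≡17=r; r(17)→23·(17−11)≡8=i; t(19)→23·(19−11)≡2=c; z(25)→23·(25−11)≡10=k (all mod 26).

trick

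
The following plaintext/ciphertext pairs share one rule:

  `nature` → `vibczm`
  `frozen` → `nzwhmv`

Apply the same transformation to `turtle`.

Compare letters: n→v is +8, a→i is +8, t→b is +8 — a constant shift. It's a constant shift of +8 (ROT8).
For turtle: t+8=b, u+8=c, r+8=z, t+8=b, l+8=t, e+8=m.

bczbtm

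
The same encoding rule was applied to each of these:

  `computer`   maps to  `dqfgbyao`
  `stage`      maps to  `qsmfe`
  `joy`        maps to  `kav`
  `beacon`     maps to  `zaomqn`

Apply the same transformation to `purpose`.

qeabdgb

Two steps: reverse the string, then apply a Caesar shift of +12.
For purpose: reverse → esoprup; then shift: e+12=q, s+12=e, o+12=a, p+12=b, r+12=d, u+12=g, p+12=b.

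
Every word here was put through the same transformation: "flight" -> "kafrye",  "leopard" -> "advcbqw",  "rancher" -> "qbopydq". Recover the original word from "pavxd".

f(5)→k(10) and l(11)→a(0) fit y≡7x+1 (mod 26); the inverse of 7 mod 26 is 15. Treating letters as 0–25, the rule is x ↦ 7x + 1 (mod 26).
Decoding pavxd: p(15)→15·(15−1)≡2=c; a(0)→15·(0−1)≡11=l; v(21)→15·(21−1)≡14=o; x(23)→15·(23−1)≡18=s; d(3)→15·(3−1)≡4=e (all mod 26).

close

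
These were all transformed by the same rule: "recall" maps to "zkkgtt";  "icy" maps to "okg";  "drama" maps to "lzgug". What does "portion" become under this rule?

xuzbouv

The shift depends on letter class: consonant r→z is +8, but vowel e→k is +6. The rule splits by letter class: vowels +6, consonants +8.
For portion: p(cons)+8=x, o(vowel)+6=u, r(cons)+8=z, t(cons)+8=b, i(vowel)+6=o, o(vowel)+6=u, n(cons)+8=v.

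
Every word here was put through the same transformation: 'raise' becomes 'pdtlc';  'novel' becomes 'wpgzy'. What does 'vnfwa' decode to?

pluck

The output letters match the input read backwards, each shifted +11: raise reversed is esiar. Read the word backwards and shift each letter +11.
Undoing it on vnfwa: shift back: v−11=k, n−11=c, f−11=u, w−11=l, a−11=p → kculp; then reverse → pluck.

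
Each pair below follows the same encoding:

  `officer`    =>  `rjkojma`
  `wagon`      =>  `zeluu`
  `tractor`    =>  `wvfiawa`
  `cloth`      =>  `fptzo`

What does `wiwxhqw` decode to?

terrain

In officer: o→r is +3, f→j is +4, f→k is +5, i→o is +6 — the shift increases by 1 each position. The shift increases by 1 at each position, starting from +3: 3, 4, 5, ….
Undoing it on wiwxhqw: w−3=t, i−4=e, w−5=r, x−6=r, h−7=a, q−8=i, w−9=n.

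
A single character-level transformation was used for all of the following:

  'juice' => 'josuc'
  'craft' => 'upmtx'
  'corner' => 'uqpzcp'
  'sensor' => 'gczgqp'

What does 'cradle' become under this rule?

upmlrc

j(9)→j(9) and u(20)→o(14) fit y≡17x+12 (mod 26); the inverse of 17 mod 26 is 23. Each letter's alphabet position (a=0..z=25) is mapped through 17·x+12 mod 26 — an affine cipher.
On cradle: c(2)→17·2+12≡20=u; r(17)→17·17+12≡15=p; a(0)→17·0+12≡12=m; d(3)→17·3+12≡11=l; l(11)→17·11+12≡17=r; e(4)→17·4+12≡2=c (all mod 26).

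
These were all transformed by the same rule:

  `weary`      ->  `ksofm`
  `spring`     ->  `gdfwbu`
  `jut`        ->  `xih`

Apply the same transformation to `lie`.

zws

This is a Caesar cipher with shift 14.
On lie: l+14=z, i+14=w, e+14=s.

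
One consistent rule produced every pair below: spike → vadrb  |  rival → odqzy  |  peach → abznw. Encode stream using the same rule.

vcobzf

s(18)→v(21) and p(15)→a(0) fit y≡7x+25 (mod 26); the inverse of 7 mod 26 is 15. Each letter's alphabet position (a=0..z=25) is mapped through 7·x+25 mod 26 — an affine cipher.
On stream: s(18)→7·18+25≡21=v; t(19)→7·19+25≡2=c; r(17)→7·17+25≡14=o; e(4)→7·4+25≡1=b; a(0)→7·0+25≡25=z; m(12)→7·12+25≡5=f (all mod 26).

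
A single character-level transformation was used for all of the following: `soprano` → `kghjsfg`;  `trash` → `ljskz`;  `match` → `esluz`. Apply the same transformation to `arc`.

Every letter moves 18 places later in the alphabet, wrapping around z→a.
On arc: a+18=s, r+18=j, c+18=u.

sju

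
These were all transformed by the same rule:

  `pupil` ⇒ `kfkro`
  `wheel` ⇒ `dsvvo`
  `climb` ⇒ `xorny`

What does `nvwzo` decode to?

Each pair mirrors across the alphabet (p↔k, u↔f, p↔k): positions sum to 25. Letters are reflected about the middle of the alphabet (position → 25−position): Atbash.
Decoding nvwzo: n↔m, v↔e, w↔d, z↔a, o↔l.

medal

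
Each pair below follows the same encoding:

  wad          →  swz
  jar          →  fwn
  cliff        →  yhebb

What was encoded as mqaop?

Each letter is shifted forward by 22 in the alphabet (a Caesar shift of +22).
Undoing it on mqaop: m−22=q, q−22=u, a−22=e, o−22=s, p−22=t.

quest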